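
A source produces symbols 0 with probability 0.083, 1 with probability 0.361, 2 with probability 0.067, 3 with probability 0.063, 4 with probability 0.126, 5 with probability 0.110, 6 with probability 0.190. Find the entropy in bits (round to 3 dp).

2.523 bits

H = −Σ pᵢ log₂ pᵢ.
−0.083·log₂(0.083) = 0.2980
−0.361·log₂(0.361) = 0.5306
−0.067·log₂(0.067) = 0.2613
−0.063·log₂(0.063) = 0.2513
−0.126·log₂(0.126) = 0.3766
−0.110·log₂(0.110) = 0.3503
−0.190·log₂(0.190) = 0.4552
Sum ≈ 2.5233 → 2.523 bits.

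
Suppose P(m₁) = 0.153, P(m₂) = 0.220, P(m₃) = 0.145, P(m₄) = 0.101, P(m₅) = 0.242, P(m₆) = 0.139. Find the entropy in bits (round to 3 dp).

H = −Σ pᵢ log₂ pᵢ.
−0.153·log₂(0.153) = 0.4144
−0.220·log₂(0.220) = 0.4806
−0.145·log₂(0.145) = 0.4040
−0.101·log₂(0.101) = 0.3341
−0.242·log₂(0.242) = 0.4954
−0.139·log₂(0.139) = 0.3957
Sum ≈ 2.5240 → 2.524 bits.

2.524 bits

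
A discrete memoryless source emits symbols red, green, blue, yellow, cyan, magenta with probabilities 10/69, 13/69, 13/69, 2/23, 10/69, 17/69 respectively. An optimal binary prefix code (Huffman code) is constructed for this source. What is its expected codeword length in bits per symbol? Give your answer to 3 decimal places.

2.565 bits/symbol

Repeatedly combine the two least-probable nodes; the expected code length is the sum of the merged weights.
merge 2/23 + 10/69 → 16/69
merge 10/69 + 13/69 → 1/3
merge 13/69 + 16/69 → 29/69
merge 17/69 + 1/3 → 40/69
merge 29/69 + 40/69 → 1
L = 16/69 + 1/3 + 29/69 + 40/69 + 1 = 59/23 ≈ 2.565 bits/symbol.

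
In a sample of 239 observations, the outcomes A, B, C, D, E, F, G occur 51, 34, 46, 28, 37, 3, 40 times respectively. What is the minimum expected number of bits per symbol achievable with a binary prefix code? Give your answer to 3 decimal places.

Probabilities are the counts divided by 239.
Repeatedly combine the two least-probable nodes; the expected code length is the sum of the merged weights.
merge 3/239 + 28/239 → 31/239
merge 31/239 + 34/239 → 65/239
merge 37/239 + 40/239 → 77/239
merge 46/239 + 51/239 → 97/239
merge 65/239 + 77/239 → 142/239
merge 97/239 + 142/239 → 1
L = 31/239 + 65/239 + 77/239 + 97/239 + 142/239 + 1 = 651/239 ≈ 2.724 bits/symbol.

2.724 bits/symbol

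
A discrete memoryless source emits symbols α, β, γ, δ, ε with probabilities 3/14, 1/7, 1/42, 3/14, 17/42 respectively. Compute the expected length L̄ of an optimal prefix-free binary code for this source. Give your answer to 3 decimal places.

Repeatedly combine the two least-probable nodes; the expected code length is the sum of the merged weights.
merge 1/42 + 1/7 → 1/6
merge 1/6 + 3/14 → 8/21
merge 3/14 + 8/21 → 25/42
merge 17/42 + 25/42 → 1
L = 1/6 + 8/21 + 25/42 + 1 = 15/7 ≈ 2.143 bits/symbol.

2.143 bits/symbol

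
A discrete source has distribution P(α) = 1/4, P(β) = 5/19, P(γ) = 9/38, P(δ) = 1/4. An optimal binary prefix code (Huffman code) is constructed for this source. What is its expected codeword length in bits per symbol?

Repeatedly combine the two least-probable nodes; the expected code length is the sum of the merged weights.
merge 9/38 + 1/4 → 37/76
merge 1/4 + 5/19 → 39/76
merge 37/76 + 39/76 → 1
L = 37/76 + 39/76 + 1 = 2 bits/symbol.

2 bits/symbol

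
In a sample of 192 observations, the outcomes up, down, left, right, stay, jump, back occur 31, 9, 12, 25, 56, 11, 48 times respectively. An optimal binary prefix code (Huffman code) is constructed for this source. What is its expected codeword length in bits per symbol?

2.5625 bits/symbol

Probabilities are the counts divided by 192.
Repeatedly combine the two least-probable nodes; the expected code length is the sum of the merged weights.
merge 3/64 + 11/192 → 5/48
merge 1/16 + 5/48 → 1/6
merge 25/192 + 31/192 → 7/24
merge 1/6 + 1/4 → 5/12
merge 7/24 + 7/24 → 7/12
merge 5/12 + 7/12 → 1
L = 5/48 + 1/6 + 7/24 + 5/12 + 7/12 + 1 = 41/16 = 2.5625 bits/symbol.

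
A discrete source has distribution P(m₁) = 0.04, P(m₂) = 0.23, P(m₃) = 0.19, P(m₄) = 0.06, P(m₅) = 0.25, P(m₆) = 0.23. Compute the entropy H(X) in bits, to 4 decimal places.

H = −Σ pᵢ log₂ pᵢ.
−0.04·log₂(0.04) = 0.1858
−0.23·log₂(0.23) = 0.4877
−0.19·log₂(0.19) = 0.4552
−0.06·log₂(0.06) = 0.2435
−0.25·log₂(0.25) = 0.5000
−0.23·log₂(0.23) = 0.4877
Sum ≈ 2.3598 → 2.3598 bits.

2.3598 bits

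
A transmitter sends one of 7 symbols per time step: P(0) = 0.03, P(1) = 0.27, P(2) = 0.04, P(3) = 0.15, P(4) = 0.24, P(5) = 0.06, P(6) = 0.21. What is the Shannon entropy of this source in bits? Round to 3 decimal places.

2.469 bits

H = −Σ pᵢ log₂ pᵢ.
−0.03·log₂(0.03) = 0.1518
−0.27·log₂(0.27) = 0.5100
−0.04·log₂(0.04) = 0.1858
−0.15·log₂(0.15) = 0.4105
−0.24·log₂(0.24) = 0.4941
−0.06·log₂(0.06) = 0.2435
−0.21·log₂(0.21) = 0.4728
Sum ≈ 2.4686 → 2.469 bits.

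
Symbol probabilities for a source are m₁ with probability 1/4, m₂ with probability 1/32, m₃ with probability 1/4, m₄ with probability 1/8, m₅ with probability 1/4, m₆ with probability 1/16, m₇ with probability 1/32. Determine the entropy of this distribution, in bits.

Each probability is a power of 1/2, so log₂(1/p) is an integer.
H = Σ p·log₂(1/p) = 1/4·2 + 1/32·5 + 1/4·2 + 1/8·3 + 1/4·2 + 1/16·4 + 1/32·5 = 2.4375 bits.

2.4375 bits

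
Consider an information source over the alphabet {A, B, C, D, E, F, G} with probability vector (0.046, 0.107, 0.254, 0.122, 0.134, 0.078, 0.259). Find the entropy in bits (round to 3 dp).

2.602 bits

H = −Σ pᵢ log₂ pᵢ.
−0.046·log₂(0.046) = 0.2043
−0.107·log₂(0.107) = 0.3450
−0.254·log₂(0.254) = 0.5022
−0.122·log₂(0.122) = 0.3703
−0.134·log₂(0.134) = 0.3886
−0.078·log₂(0.078) = 0.2871
−0.259·log₂(0.259) = 0.5048
Sum ≈ 2.6022 → 2.602 bits.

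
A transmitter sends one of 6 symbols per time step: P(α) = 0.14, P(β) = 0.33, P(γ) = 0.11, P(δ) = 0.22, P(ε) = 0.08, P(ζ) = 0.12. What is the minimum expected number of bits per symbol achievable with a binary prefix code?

Repeatedly combine the two least-probable nodes; the expected code length is the sum of the merged weights.
merge 2/25 + 11/100 → 19/100
merge 3/25 + 7/50 → 13/50
merge 19/100 + 11/50 → 41/100
merge 13/50 + 33/100 → 59/100
merge 41/100 + 59/100 → 1
L = 19/100 + 13/50 + 41/100 + 59/100 + 1 = 49/20 = 2.45 bits/symbol.

2.45 bits/symbol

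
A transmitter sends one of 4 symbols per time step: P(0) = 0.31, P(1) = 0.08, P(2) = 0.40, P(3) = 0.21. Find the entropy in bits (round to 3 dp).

H = −Σ pᵢ log₂ pᵢ.
−0.31·log₂(0.31) = 0.5238
−0.08·log₂(0.08) = 0.2915
−0.40·log₂(0.40) = 0.5288
−0.21·log₂(0.21) = 0.4728
Sum ≈ 1.8169 → 1.817 bits.

1.817 bits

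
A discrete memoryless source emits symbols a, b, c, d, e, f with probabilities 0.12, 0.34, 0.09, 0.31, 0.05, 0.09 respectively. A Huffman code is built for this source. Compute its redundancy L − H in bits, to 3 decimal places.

Entropy H = −Σ p log₂ p ≈ 2.2614 bits.
Huffman merges: 1/20+9/100→7/50; 9/100+3/25→21/100; 7/50+21/100→7/20; 31/100+17/50→13/20; 7/20+13/20→1. L = 47/20 ≈ 2.3500.
L − H = 2.3500 − 2.2614 = 0.089 bits.

0.089 bits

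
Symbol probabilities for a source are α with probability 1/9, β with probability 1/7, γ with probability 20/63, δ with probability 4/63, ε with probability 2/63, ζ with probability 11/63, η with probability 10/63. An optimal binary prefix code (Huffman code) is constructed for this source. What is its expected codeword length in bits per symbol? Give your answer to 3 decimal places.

Repeatedly combine the two least-probable nodes; the expected code length is the sum of the merged weights.
merge 2/63 + 4/63 → 2/21
merge 2/21 + 1/9 → 13/63
merge 1/7 + 10/63 → 19/63
merge 11/63 + 13/63 → 8/21
merge 19/63 + 20/63 → 13/21
merge 8/21 + 13/21 → 1
L = 2/21 + 13/63 + 19/63 + 8/21 + 13/21 + 1 = 164/63 ≈ 2.603 bits/symbol.

2.603 bits/symbol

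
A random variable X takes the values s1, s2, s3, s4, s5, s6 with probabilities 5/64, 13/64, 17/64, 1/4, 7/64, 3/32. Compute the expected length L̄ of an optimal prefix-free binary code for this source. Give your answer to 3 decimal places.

2.453 bits/symbol

Repeatedly combine the two least-probable nodes; the expected code length is the sum of the merged weights.
merge 5/64 + 3/32 → 11/64
merge 7/64 + 11/64 → 9/32
merge 13/64 + 1/4 → 29/64
merge 17/64 + 9/32 → 35/64
merge 29/64 + 35/64 → 1
L = 11/64 + 9/32 + 29/64 + 35/64 + 1 = 157/64 ≈ 2.453 bits/symbol.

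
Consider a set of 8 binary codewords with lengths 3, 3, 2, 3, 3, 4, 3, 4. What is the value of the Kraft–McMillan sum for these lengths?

1

With common denominator 2^4 = 16: Σ 2^(−ℓᵢ) = 2/16 + 2/16 + 4/16 + 2/16 + 2/16 + 1/16 + 2/16 + 1/16 = 16/16 = 1.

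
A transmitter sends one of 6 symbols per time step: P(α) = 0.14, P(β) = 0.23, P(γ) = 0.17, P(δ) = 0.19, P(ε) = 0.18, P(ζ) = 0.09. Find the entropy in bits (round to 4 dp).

H = −Σ pᵢ log₂ pᵢ.
−0.14·log₂(0.14) = 0.3971
−0.23·log₂(0.23) = 0.4877
−0.17·log₂(0.17) = 0.4346
−0.19·log₂(0.19) = 0.4552
−0.18·log₂(0.18) = 0.4453
−0.09·log₂(0.09) = 0.3127
Sum ≈ 2.5326 → 2.5326 bits.

2.5326 bits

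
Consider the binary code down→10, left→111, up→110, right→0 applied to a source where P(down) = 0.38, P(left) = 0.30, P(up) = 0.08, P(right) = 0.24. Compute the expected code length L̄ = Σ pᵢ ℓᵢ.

2.14 bits/symbol

L̄ = Σ pᵢ·ℓᵢ = 0.38·2 + 0.30·3 + 0.08·3 + 0.24·1 = 2.14 bits/symbol.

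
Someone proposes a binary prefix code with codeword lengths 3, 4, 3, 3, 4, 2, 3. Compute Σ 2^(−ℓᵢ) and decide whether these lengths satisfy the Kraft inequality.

With common denominator 2^4 = 16: Σ 2^(−ℓᵢ) = 2/16 + 1/16 + 2/16 + 2/16 + 1/16 + 4/16 + 2/16 = 14/16 = 0.875.
Kraft's inequality requires Σ ≤ 1; here Σ = 0.875 ≤ 1, so such a prefix code exists.

0.875; yes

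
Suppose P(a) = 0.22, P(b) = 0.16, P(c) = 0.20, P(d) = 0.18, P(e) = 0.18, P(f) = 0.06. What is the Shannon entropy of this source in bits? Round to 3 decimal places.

2.502 bits

H = −Σ pᵢ log₂ pᵢ.
−0.22·log₂(0.22) = 0.4806
−0.16·log₂(0.16) = 0.4230
−0.20·log₂(0.20) = 0.4644
−0.18·log₂(0.18) = 0.4453
−0.18·log₂(0.18) = 0.4453
−0.06·log₂(0.06) = 0.2435
Sum ≈ 2.5021 → 2.502 bits.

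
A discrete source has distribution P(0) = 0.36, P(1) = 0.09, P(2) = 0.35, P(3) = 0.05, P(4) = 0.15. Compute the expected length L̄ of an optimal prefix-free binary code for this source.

Repeatedly combine the two least-probable nodes; the expected code length is the sum of the merged weights.
merge 1/20 + 9/100 → 7/50
merge 7/50 + 3/20 → 29/100
merge 29/100 + 7/20 → 16/25
merge 9/25 + 16/25 → 1
L = 7/50 + 29/100 + 16/25 + 1 = 207/100 = 2.07 bits/symbol.

2.07 bits/symbol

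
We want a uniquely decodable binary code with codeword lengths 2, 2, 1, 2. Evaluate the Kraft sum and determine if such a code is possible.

With common denominator 2^2 = 4: Σ 2^(−ℓᵢ) = 1/4 + 1/4 + 2/4 + 1/4 = 5/4 = 1.25.
Kraft's inequality requires Σ ≤ 1; here Σ = 1.25 > 1, so no such prefix code exists.

1.25; no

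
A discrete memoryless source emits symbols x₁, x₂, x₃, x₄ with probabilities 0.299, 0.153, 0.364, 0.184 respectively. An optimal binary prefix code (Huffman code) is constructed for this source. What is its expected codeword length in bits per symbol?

Repeatedly combine the two least-probable nodes; the expected code length is the sum of the merged weights.
merge 153/1000 + 23/125 → 337/1000
merge 299/1000 + 337/1000 → 159/250
merge 91/250 + 159/250 → 1
L = 337/1000 + 159/250 + 1 = 1973/1000 = 1.973 bits/symbol.

1.973 bits/symbol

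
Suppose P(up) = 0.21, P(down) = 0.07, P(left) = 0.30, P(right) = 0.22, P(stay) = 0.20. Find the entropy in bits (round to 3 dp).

2.207 bits

H = −Σ pᵢ log₂ pᵢ.
−0.21·log₂(0.21) = 0.4728
−0.07·log₂(0.07) = 0.2686
−0.30·log₂(0.30) = 0.5211
−0.22·log₂(0.22) = 0.4806
−0.20·log₂(0.20) = 0.4644
Sum ≈ 2.2074 → 2.207 bits.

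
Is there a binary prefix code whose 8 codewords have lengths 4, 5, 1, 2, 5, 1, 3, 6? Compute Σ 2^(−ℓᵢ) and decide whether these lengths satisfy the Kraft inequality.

1.515625; no

With common denominator 2^6 = 64: Σ 2^(−ℓᵢ) = 4/64 + 2/64 + 32/64 + 16/64 + 2/64 + 32/64 + 8/64 + 1/64 = 97/64 = 1.515625.
Kraft's inequality requires Σ ≤ 1; here Σ = 1.515625 > 1, so no such prefix code exists.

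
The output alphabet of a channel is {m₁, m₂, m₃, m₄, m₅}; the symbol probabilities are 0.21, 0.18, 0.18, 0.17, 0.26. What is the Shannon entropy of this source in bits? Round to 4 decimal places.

H = −Σ pᵢ log₂ pᵢ.
−0.21·log₂(0.21) = 0.4728
−0.18·log₂(0.18) = 0.4453
−0.18·log₂(0.18) = 0.4453
−0.17·log₂(0.17) = 0.4346
−0.26·log₂(0.26) = 0.5053
Sum ≈ 2.3033 → 2.3033 bits.

2.3033 bits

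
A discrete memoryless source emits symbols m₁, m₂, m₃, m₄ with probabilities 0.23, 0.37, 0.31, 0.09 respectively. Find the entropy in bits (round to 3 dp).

H = −Σ pᵢ log₂ pᵢ.
−0.23·log₂(0.23) = 0.4877
−0.37·log₂(0.37) = 0.5307
−0.31·log₂(0.31) = 0.5238
−0.09·log₂(0.09) = 0.3127
Sum ≈ 1.8548 → 1.855 bits.

1.855 bits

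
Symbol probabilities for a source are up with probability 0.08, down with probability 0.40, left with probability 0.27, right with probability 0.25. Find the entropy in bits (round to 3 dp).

1.830 bits

H = −Σ pᵢ log₂ pᵢ.
−0.08·log₂(0.08) = 0.2915
−0.40·log₂(0.40) = 0.5288
−0.27·log₂(0.27) = 0.5100
−0.25·log₂(0.25) = 0.5000
Sum ≈ 1.8303 → 1.830 bits.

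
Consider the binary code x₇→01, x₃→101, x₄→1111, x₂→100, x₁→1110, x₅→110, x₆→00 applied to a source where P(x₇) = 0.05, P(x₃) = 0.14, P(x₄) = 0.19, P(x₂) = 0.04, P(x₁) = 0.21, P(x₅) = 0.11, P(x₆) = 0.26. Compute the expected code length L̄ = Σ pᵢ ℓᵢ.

3.09 bits/symbol

L̄ = Σ pᵢ·ℓᵢ = 0.05·2 + 0.14·3 + 0.19·4 + 0.04·3 + 0.21·4 + 0.11·3 + 0.26·2 = 3.09 bits/symbol.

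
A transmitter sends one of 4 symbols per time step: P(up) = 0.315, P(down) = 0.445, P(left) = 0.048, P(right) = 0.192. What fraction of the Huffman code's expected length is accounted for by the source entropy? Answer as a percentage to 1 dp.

Entropy H = −Σ p log₂ p ≈ 1.7122 bits.
Huffman merges: 6/125+24/125→6/25; 6/25+63/200→111/200; 89/200+111/200→1. L = 359/200 ≈ 1.7950.
Efficiency = H/L = 1.7122/1.7950 = 95.4%.

95.4%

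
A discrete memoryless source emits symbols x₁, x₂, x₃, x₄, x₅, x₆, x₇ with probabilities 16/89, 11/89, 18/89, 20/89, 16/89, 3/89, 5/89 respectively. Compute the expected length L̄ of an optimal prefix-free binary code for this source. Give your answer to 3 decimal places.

2.663 bits/symbol

Repeatedly combine the two least-probable nodes; the expected code length is the sum of the merged weights.
merge 3/89 + 5/89 → 8/89
merge 8/89 + 11/89 → 19/89
merge 16/89 + 16/89 → 32/89
merge 18/89 + 19/89 → 37/89
merge 20/89 + 32/89 → 52/89
merge 37/89 + 52/89 → 1
L = 8/89 + 19/89 + 32/89 + 37/89 + 52/89 + 1 = 237/89 ≈ 2.663 bits/symbol.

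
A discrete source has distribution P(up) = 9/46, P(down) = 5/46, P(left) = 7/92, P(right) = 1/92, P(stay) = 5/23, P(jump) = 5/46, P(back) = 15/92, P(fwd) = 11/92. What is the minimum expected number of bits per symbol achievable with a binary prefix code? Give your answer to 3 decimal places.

2.870 bits/symbol

Repeatedly combine the two least-probable nodes; the expected code length is the sum of the merged weights.
merge 1/92 + 7/92 → 2/23
merge 2/23 + 5/46 → 9/46
merge 5/46 + 11/92 → 21/92
merge 15/92 + 9/46 → 33/92
merge 9/46 + 5/23 → 19/46
merge 21/92 + 33/92 → 27/46
merge 19/46 + 27/46 → 1
L = 2/23 + 9/46 + 21/92 + 33/92 + 19/46 + 27/46 + 1 = 66/23 ≈ 2.870 bits/symbol.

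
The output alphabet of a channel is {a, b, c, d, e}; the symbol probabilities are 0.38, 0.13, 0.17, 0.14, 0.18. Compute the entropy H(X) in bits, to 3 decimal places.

H = −Σ pᵢ log₂ pᵢ.
−0.38·log₂(0.38) = 0.5305
−0.13·log₂(0.13) = 0.3826
−0.17·log₂(0.17) = 0.4346
−0.14·log₂(0.14) = 0.3971
−0.18·log₂(0.18) = 0.4453
Sum ≈ 2.1901 → 2.190 bits.

2.190 bits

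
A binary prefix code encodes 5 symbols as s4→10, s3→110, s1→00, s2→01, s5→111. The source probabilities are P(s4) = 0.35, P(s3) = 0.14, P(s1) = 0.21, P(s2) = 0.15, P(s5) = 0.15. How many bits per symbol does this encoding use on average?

L̄ = Σ pᵢ·ℓᵢ = 0.35·2 + 0.14·3 + 0.21·2 + 0.15·2 + 0.15·3 = 2.29 bits/symbol.

2.29 bits/symbol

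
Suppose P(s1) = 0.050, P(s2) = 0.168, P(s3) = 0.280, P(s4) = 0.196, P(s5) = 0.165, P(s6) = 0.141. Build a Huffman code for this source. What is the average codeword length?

Repeatedly combine the two least-probable nodes; the expected code length is the sum of the merged weights.
merge 1/20 + 141/1000 → 191/1000
merge 33/200 + 21/125 → 333/1000
merge 191/1000 + 49/250 → 387/1000
merge 7/25 + 333/1000 → 613/1000
merge 387/1000 + 613/1000 → 1
L = 191/1000 + 333/1000 + 387/1000 + 613/1000 + 1 = 631/250 = 2.524 bits/symbol.

2.524 bits/symbol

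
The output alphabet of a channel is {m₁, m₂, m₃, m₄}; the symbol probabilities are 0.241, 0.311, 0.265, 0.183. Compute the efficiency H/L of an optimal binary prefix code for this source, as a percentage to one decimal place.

Entropy H = −Σ p log₂ p ≈ 1.9749 bits.
Huffman merges: 183/1000+241/1000→53/125; 53/200+311/1000→72/125; 53/125+72/125→1. L = 2 ≈ 2.0000.
Efficiency = H/L = 1.9749/2.0000 = 98.7%.

98.7%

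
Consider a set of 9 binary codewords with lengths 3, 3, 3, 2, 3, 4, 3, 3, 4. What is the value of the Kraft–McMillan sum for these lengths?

With common denominator 2^4 = 16: Σ 2^(−ℓᵢ) = 2/16 + 2/16 + 2/16 + 4/16 + 2/16 + 1/16 + 2/16 + 2/16 + 1/16 = 18/16 = 1.125.

1.125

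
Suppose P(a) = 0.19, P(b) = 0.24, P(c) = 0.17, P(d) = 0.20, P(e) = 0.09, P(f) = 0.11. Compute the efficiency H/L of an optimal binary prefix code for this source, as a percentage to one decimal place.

98.1%

Entropy H = −Σ p log₂ p ≈ 2.5113 bits.
Huffman merges: 9/100+11/100→1/5; 17/100+19/100→9/25; 1/5+1/5→2/5; 6/25+9/25→3/5; 2/5+3/5→1. L = 64/25 ≈ 2.5600.
Efficiency = H/L = 2.5113/2.5600 = 98.1%.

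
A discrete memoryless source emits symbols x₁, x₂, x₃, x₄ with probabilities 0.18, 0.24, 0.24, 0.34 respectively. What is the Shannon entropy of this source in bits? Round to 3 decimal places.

1.963 bits

H = −Σ pᵢ log₂ pᵢ.
−0.18·log₂(0.18) = 0.4453
−0.24·log₂(0.24) = 0.4941
−0.24·log₂(0.24) = 0.4941
−0.34·log₂(0.34) = 0.5292
Sum ≈ 1.9628 → 1.963 bits.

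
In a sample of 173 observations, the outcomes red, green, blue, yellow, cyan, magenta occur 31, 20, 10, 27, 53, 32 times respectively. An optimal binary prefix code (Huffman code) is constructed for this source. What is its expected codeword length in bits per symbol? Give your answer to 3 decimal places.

2.503 bits/symbol

Probabilities are the counts divided by 173.
Repeatedly combine the two least-probable nodes; the expected code length is the sum of the merged weights.
merge 10/173 + 20/173 → 30/173
merge 27/173 + 30/173 → 57/173
merge 31/173 + 32/173 → 63/173
merge 53/173 + 57/173 → 110/173
merge 63/173 + 110/173 → 1
L = 30/173 + 57/173 + 63/173 + 110/173 + 1 = 433/173 ≈ 2.503 bits/symbol.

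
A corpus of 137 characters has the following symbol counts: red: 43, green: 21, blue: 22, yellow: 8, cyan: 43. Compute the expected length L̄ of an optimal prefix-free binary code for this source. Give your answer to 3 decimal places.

2.212 bits/symbol

Probabilities are the counts divided by 137.
Repeatedly combine the two least-probable nodes; the expected code length is the sum of the merged weights.
merge 8/137 + 21/137 → 29/137
merge 22/137 + 29/137 → 51/137
merge 43/137 + 43/137 → 86/137
merge 51/137 + 86/137 → 1
L = 29/137 + 51/137 + 86/137 + 1 = 303/137 ≈ 2.212 bits/symbol.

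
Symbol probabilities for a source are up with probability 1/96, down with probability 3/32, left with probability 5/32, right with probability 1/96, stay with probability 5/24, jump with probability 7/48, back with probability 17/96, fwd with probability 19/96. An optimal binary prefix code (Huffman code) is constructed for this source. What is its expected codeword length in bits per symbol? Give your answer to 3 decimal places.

Repeatedly combine the two least-probable nodes; the expected code length is the sum of the merged weights.
merge 1/96 + 1/96 → 1/48
merge 1/48 + 3/32 → 11/96
merge 11/96 + 7/48 → 25/96
merge 5/32 + 17/96 → 1/3
merge 19/96 + 5/24 → 13/32
merge 25/96 + 1/3 → 19/32
merge 13/32 + 19/32 → 1
L = 1/48 + 11/96 + 25/96 + 1/3 + 13/32 + 19/32 + 1 = 131/48 ≈ 2.729 bits/symbol.

2.729 bits/symbol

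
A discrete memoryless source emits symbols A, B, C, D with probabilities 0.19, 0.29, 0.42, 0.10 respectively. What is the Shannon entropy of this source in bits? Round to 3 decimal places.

1.831 bits

H = −Σ pᵢ log₂ pᵢ.
−0.19·log₂(0.19) = 0.4552
−0.29·log₂(0.29) = 0.5179
−0.42·log₂(0.42) = 0.5256
−0.10·log₂(0.10) = 0.3322
Sum ≈ 1.8310 → 1.831 bits.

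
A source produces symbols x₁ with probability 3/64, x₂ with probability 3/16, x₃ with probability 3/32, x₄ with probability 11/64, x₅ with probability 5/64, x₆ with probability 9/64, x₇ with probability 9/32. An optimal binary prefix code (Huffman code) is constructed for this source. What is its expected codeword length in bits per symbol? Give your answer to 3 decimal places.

Repeatedly combine the two least-probable nodes; the expected code length is the sum of the merged weights.
merge 3/64 + 5/64 → 1/8
merge 3/32 + 1/8 → 7/32
merge 9/64 + 11/64 → 5/16
merge 3/16 + 7/32 → 13/32
merge 9/32 + 5/16 → 19/32
merge 13/32 + 19/32 → 1
L = 1/8 + 7/32 + 5/16 + 13/32 + 19/32 + 1 = 85/32 ≈ 2.656 bits/symbol.

2.656 bits/symbol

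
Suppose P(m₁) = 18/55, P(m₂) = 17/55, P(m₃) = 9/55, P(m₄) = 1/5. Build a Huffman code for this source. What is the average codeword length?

2 bits/symbol

Repeatedly combine the two least-probable nodes; the expected code length is the sum of the merged weights.
merge 9/55 + 1/5 → 4/11
merge 17/55 + 18/55 → 7/11
merge 4/11 + 7/11 → 1
L = 4/11 + 7/11 + 1 = 2 bits/symbol.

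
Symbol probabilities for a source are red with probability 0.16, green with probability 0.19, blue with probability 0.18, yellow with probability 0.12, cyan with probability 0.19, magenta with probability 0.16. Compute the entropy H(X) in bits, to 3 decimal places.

H = −Σ pᵢ log₂ pᵢ.
−0.16·log₂(0.16) = 0.4230
−0.19·log₂(0.19) = 0.4552
−0.18·log₂(0.18) = 0.4453
−0.12·log₂(0.12) = 0.3671
−0.19·log₂(0.19) = 0.4552
−0.16·log₂(0.16) = 0.4230
Sum ≈ 2.5689 → 2.569 bits.

2.569 bits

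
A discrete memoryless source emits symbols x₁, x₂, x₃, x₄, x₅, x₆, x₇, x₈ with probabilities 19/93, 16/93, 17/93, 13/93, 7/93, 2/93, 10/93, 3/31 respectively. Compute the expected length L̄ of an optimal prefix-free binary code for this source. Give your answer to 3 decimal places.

2.892 bits/symbol

Repeatedly combine the two least-probable nodes; the expected code length is the sum of the merged weights.
merge 2/93 + 7/93 → 3/31
merge 3/31 + 3/31 → 6/31
merge 10/93 + 13/93 → 23/93
merge 16/93 + 17/93 → 11/31
merge 6/31 + 19/93 → 37/93
merge 23/93 + 11/31 → 56/93
merge 37/93 + 56/93 → 1
L = 3/31 + 6/31 + 23/93 + 11/31 + 37/93 + 56/93 + 1 = 269/93 ≈ 2.892 bits/symbol.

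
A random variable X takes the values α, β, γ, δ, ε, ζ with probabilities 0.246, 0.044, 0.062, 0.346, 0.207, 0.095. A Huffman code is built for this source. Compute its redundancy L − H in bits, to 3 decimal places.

0.040 bits

Entropy H = −Σ p log₂ p ≈ 2.2675 bits.
Huffman merges: 11/250+31/500→53/500; 19/200+53/500→201/1000; 201/1000+207/1000→51/125; 123/500+173/500→74/125; 51/125+74/125→1. L = 2307/1000 ≈ 2.3070.
L − H = 2.3070 − 2.2675 = 0.040 bits.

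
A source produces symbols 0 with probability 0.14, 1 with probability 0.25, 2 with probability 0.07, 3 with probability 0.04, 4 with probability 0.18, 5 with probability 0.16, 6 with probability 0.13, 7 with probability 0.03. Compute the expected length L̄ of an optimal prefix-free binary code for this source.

Repeatedly combine the two least-probable nodes; the expected code length is the sum of the merged weights.
merge 3/100 + 1/25 → 7/100
merge 7/100 + 7/100 → 7/50
merge 13/100 + 7/50 → 27/100
merge 7/50 + 4/25 → 3/10
merge 9/50 + 1/4 → 43/100
merge 27/100 + 3/10 → 57/100
merge 43/100 + 57/100 → 1
L = 7/100 + 7/50 + 27/100 + 3/10 + 43/100 + 57/100 + 1 = 139/50 = 2.78 bits/symbol.

2.78 bits/symbol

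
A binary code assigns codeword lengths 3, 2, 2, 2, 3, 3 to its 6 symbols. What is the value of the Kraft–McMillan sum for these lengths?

1.125

With common denominator 2^3 = 8: Σ 2^(−ℓᵢ) = 1/8 + 2/8 + 2/8 + 2/8 + 1/8 + 1/8 = 9/8 = 1.125.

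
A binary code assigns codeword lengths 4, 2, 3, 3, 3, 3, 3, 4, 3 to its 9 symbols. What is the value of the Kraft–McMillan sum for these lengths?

With common denominator 2^4 = 16: Σ 2^(−ℓᵢ) = 1/16 + 4/16 + 2/16 + 2/16 + 2/16 + 2/16 + 2/16 + 1/16 + 2/16 = 18/16 = 1.125.

1.125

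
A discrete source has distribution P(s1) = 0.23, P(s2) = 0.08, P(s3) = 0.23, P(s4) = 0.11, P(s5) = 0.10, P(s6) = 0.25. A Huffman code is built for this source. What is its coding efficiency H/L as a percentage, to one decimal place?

99.2%

Entropy H = −Σ p log₂ p ≈ 2.4493 bits.
Huffman merges: 2/25+1/10→9/50; 11/100+9/50→29/100; 23/100+23/100→23/50; 1/4+29/100→27/50; 23/50+27/50→1. L = 247/100 ≈ 2.4700.
Efficiency = H/L = 2.4493/2.4700 = 99.2%.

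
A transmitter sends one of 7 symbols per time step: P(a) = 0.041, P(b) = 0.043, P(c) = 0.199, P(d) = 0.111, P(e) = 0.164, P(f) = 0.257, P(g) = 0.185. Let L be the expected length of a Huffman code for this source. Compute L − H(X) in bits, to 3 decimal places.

0.046 bits

Entropy H = −Σ p log₂ p ≈ 2.5815 bits.
Huffman merges: 41/1000+43/1000→21/250; 21/250+111/1000→39/200; 41/250+37/200→349/1000; 39/200+199/1000→197/500; 257/1000+349/1000→303/500; 197/500+303/500→1. L = 657/250 ≈ 2.6280.
L − H = 2.6280 − 2.5815 = 0.046 bits.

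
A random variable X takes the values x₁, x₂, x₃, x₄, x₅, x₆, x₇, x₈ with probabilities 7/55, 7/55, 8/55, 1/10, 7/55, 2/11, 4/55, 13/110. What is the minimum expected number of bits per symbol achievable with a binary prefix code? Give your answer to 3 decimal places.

2.991 bits/symbol

Repeatedly combine the two least-probable nodes; the expected code length is the sum of the merged weights.
merge 4/55 + 1/10 → 19/110
merge 13/110 + 7/55 → 27/110
merge 7/55 + 7/55 → 14/55
merge 8/55 + 19/110 → 7/22
merge 2/11 + 27/110 → 47/110
merge 14/55 + 7/22 → 63/110
merge 47/110 + 63/110 → 1
L = 19/110 + 27/110 + 14/55 + 7/22 + 47/110 + 63/110 + 1 = 329/110 ≈ 2.991 bits/symbol.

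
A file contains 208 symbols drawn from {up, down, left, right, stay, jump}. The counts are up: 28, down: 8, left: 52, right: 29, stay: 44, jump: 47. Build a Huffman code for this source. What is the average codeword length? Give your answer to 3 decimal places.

2.486 bits/symbol

Probabilities are the counts divided by 208.
Repeatedly combine the two least-probable nodes; the expected code length is the sum of the merged weights.
merge 1/26 + 7/52 → 9/52
merge 29/208 + 9/52 → 5/16
merge 11/52 + 47/208 → 7/16
merge 1/4 + 5/16 → 9/16
merge 7/16 + 9/16 → 1
L = 9/52 + 5/16 + 7/16 + 9/16 + 1 = 517/208 ≈ 2.486 bits/symbol.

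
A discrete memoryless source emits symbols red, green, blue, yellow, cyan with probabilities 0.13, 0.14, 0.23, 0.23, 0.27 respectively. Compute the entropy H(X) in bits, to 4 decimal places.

2.2651 bits

H = −Σ pᵢ log₂ pᵢ.
−0.13·log₂(0.13) = 0.3826
−0.14·log₂(0.14) = 0.3971
−0.23·log₂(0.23) = 0.4877
−0.23·log₂(0.23) = 0.4877
−0.27·log₂(0.27) = 0.5100
Sum ≈ 2.2651 → 2.2651 bits.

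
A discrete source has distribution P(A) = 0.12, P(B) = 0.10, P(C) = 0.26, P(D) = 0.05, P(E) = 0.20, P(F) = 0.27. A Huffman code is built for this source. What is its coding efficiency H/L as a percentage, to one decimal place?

99.0%

Entropy H = −Σ p log₂ p ≈ 2.3951 bits.
Huffman merges: 1/20+1/10→3/20; 3/25+3/20→27/100; 1/5+13/50→23/50; 27/100+27/100→27/50; 23/50+27/50→1. L = 121/50 ≈ 2.4200.
Efficiency = H/L = 2.3951/2.4200 = 99.0%.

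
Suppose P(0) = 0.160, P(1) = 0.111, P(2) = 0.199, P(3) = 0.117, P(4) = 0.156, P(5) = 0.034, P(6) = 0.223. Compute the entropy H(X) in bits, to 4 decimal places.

H = −Σ pᵢ log₂ pᵢ.
−0.160·log₂(0.160) = 0.4230
−0.111·log₂(0.111) = 0.3520
−0.199·log₂(0.199) = 0.4635
−0.117·log₂(0.117) = 0.3622
−0.156·log₂(0.156) = 0.4181
−0.034·log₂(0.034) = 0.1659
−0.223·log₂(0.223) = 0.4828
Sum ≈ 2.6675 → 2.6675 bits.

2.6675 bits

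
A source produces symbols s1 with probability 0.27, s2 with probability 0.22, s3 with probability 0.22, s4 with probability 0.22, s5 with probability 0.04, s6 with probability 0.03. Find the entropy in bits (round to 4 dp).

H = −Σ pᵢ log₂ pᵢ.
−0.27·log₂(0.27) = 0.5100
−0.22·log₂(0.22) = 0.4806
−0.22·log₂(0.22) = 0.4806
−0.22·log₂(0.22) = 0.4806
−0.04·log₂(0.04) = 0.1858
−0.03·log₂(0.03) = 0.1518
Sum ≈ 2.2893 → 2.2893 bits.

2.2893 bits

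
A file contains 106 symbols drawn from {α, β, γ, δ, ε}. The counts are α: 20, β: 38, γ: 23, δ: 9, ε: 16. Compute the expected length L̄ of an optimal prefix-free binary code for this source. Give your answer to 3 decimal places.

Probabilities are the counts divided by 106.
Repeatedly combine the two least-probable nodes; the expected code length is the sum of the merged weights.
merge 9/106 + 8/53 → 25/106
merge 10/53 + 23/106 → 43/106
merge 25/106 + 19/53 → 63/106
merge 43/106 + 63/106 → 1
L = 25/106 + 43/106 + 63/106 + 1 = 237/106 ≈ 2.236 bits/symbol.

2.236 bits/symbol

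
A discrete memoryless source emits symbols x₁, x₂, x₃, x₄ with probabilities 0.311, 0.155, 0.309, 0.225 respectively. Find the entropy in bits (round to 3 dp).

1.949 bits

H = −Σ pᵢ log₂ pᵢ.
−0.311·log₂(0.311) = 0.5240
−0.155·log₂(0.155) = 0.4169
−0.309·log₂(0.309) = 0.5235
−0.225·log₂(0.225) = 0.4842
Sum ≈ 1.9487 → 1.949 bits.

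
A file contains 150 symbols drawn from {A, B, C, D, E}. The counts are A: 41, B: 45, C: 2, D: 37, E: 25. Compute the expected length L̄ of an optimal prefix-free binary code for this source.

2.18 bits/symbol

Probabilities are the counts divided by 150.
Repeatedly combine the two least-probable nodes; the expected code length is the sum of the merged weights.
merge 1/75 + 1/6 → 9/50
merge 9/50 + 37/150 → 32/75
merge 41/150 + 3/10 → 43/75
merge 32/75 + 43/75 → 1
L = 9/50 + 32/75 + 43/75 + 1 = 109/50 = 2.18 bits/symbol.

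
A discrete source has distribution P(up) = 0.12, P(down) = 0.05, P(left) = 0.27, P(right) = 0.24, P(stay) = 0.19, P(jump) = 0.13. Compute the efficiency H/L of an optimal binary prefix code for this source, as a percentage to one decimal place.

98.2%

Entropy H = −Σ p log₂ p ≈ 2.4252 bits.
Huffman merges: 1/20+3/25→17/100; 13/100+17/100→3/10; 19/100+6/25→43/100; 27/100+3/10→57/100; 43/100+57/100→1. L = 247/100 ≈ 2.4700.
Efficiency = H/L = 2.4252/2.4700 = 98.2%.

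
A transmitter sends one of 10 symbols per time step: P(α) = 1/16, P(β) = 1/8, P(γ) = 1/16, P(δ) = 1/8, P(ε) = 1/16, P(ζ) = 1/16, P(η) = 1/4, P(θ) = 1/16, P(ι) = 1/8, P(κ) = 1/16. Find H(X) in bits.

3.125 bits

Each probability is a power of 1/2, so log₂(1/p) is an integer.
H = Σ p·log₂(1/p) = 1/16·4 + 1/8·3 + 1/16·4 + 1/8·3 + 1/16·4 + 1/16·4 + 1/4·2 + 1/16·4 + 1/8·3 + 1/16·4 = 3.125 bits.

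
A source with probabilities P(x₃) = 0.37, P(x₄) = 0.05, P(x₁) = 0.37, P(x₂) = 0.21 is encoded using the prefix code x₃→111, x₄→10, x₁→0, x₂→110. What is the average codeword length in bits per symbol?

L̄ = Σ pᵢ·ℓᵢ = 0.37·3 + 0.05·2 + 0.37·1 + 0.21·3 = 2.21 bits/symbol.

2.21 bits/symbol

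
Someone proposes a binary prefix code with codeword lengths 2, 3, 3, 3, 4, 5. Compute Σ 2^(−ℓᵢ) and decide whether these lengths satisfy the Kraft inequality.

With common denominator 2^5 = 32: Σ 2^(−ℓᵢ) = 8/32 + 4/32 + 4/32 + 4/32 + 2/32 + 1/32 = 23/32 = 0.71875.
Kraft's inequality requires Σ ≤ 1; here Σ = 0.71875 ≤ 1, so such a prefix code exists.

0.71875; yes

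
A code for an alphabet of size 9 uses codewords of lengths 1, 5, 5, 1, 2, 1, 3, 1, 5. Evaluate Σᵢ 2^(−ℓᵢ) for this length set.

2.46875

With common denominator 2^5 = 32: Σ 2^(−ℓᵢ) = 16/32 + 1/32 + 1/32 + 16/32 + 8/32 + 16/32 + 4/32 + 16/32 + 1/32 = 79/32 = 2.46875.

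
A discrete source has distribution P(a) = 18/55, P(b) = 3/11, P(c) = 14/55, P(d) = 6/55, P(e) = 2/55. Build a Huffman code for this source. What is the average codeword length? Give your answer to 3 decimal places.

Repeatedly combine the two least-probable nodes; the expected code length is the sum of the merged weights.
merge 2/55 + 6/55 → 8/55
merge 8/55 + 14/55 → 2/5
merge 3/11 + 18/55 → 3/5
merge 2/5 + 3/5 → 1
L = 8/55 + 2/5 + 3/5 + 1 = 118/55 ≈ 2.145 bits/symbol.

2.145 bits/symbol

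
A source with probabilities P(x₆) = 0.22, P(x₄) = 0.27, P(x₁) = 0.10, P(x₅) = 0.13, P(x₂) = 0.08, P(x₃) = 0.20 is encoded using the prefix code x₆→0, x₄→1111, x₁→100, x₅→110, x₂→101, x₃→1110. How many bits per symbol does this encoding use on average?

L̄ = Σ pᵢ·ℓᵢ = 0.22·1 + 0.27·4 + 0.10·3 + 0.13·3 + 0.08·3 + 0.20·4 = 3.03 bits/symbol.

3.03 bits/symbol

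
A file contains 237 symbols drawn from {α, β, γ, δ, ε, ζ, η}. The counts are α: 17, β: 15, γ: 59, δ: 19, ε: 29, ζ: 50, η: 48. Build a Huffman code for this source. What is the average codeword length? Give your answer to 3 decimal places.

Probabilities are the counts divided by 237.
Repeatedly combine the two least-probable nodes; the expected code length is the sum of the merged weights.
merge 5/79 + 17/237 → 32/237
merge 19/237 + 29/237 → 16/79
merge 32/237 + 16/79 → 80/237
merge 16/79 + 50/237 → 98/237
merge 59/237 + 80/237 → 139/237
merge 98/237 + 139/237 → 1
L = 32/237 + 16/79 + 80/237 + 98/237 + 139/237 + 1 = 634/237 ≈ 2.675 bits/symbol.

2.675 bits/symbol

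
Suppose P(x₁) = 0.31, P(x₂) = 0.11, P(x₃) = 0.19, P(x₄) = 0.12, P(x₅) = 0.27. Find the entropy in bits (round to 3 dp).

H = −Σ pᵢ log₂ pᵢ.
−0.31·log₂(0.31) = 0.5238
−0.11·log₂(0.11) = 0.3503
−0.19·log₂(0.19) = 0.4552
−0.12·log₂(0.12) = 0.3671
−0.27·log₂(0.27) = 0.5100
Sum ≈ 2.2064 → 2.206 bits.

2.206 bits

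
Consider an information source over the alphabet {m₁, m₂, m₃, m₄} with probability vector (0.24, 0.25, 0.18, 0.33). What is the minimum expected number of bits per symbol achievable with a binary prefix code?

Repeatedly combine the two least-probable nodes; the expected code length is the sum of the merged weights.
merge 9/50 + 6/25 → 21/50
merge 1/4 + 33/100 → 29/50
merge 21/50 + 29/50 → 1
L = 21/50 + 29/50 + 1 = 2 bits/symbol.

2 bits/symbol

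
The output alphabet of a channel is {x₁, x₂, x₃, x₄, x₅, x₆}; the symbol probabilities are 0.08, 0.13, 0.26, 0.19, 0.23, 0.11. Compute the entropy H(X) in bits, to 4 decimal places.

H = −Σ pᵢ log₂ pᵢ.
−0.08·log₂(0.08) = 0.2915
−0.13·log₂(0.13) = 0.3826
−0.26·log₂(0.26) = 0.5053
−0.19·log₂(0.19) = 0.4552
−0.23·log₂(0.23) = 0.4877
−0.11·log₂(0.11) = 0.3503
Sum ≈ 2.4726 → 2.4726 bits.

2.4726 bits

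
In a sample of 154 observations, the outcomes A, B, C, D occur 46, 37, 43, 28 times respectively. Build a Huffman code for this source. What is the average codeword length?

2 bits/symbol

Probabilities are the counts divided by 154.
Repeatedly combine the two least-probable nodes; the expected code length is the sum of the merged weights.
merge 2/11 + 37/154 → 65/154
merge 43/154 + 23/77 → 89/154
merge 65/154 + 89/154 → 1
L = 65/154 + 89/154 + 1 = 2 bits/symbol.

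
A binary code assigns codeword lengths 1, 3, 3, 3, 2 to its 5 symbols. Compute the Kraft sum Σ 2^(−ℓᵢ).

With common denominator 2^3 = 8: Σ 2^(−ℓᵢ) = 4/8 + 1/8 + 1/8 + 1/8 + 2/8 = 9/8 = 1.125.

1.125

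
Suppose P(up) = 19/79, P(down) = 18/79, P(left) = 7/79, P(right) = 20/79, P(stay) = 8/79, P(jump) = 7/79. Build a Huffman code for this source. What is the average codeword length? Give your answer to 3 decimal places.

Repeatedly combine the two least-probable nodes; the expected code length is the sum of the merged weights.
merge 7/79 + 7/79 → 14/79
merge 8/79 + 14/79 → 22/79
merge 18/79 + 19/79 → 37/79
merge 20/79 + 22/79 → 42/79
merge 37/79 + 42/79 → 1
L = 14/79 + 22/79 + 37/79 + 42/79 + 1 = 194/79 ≈ 2.456 bits/symbol.

2.456 bits/symbol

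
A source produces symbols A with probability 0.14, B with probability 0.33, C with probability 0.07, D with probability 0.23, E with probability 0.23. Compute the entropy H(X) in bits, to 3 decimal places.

2.169 bits

H = −Σ pᵢ log₂ pᵢ.
−0.14·log₂(0.14) = 0.3971
−0.33·log₂(0.33) = 0.5278
−0.07·log₂(0.07) = 0.2686
−0.23·log₂(0.23) = 0.4877
−0.23·log₂(0.23) = 0.4877
Sum ≈ 2.1688 → 2.169 bits.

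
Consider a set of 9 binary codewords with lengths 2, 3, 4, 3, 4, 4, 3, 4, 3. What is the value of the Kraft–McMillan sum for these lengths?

1

With common denominator 2^4 = 16: Σ 2^(−ℓᵢ) = 4/16 + 2/16 + 1/16 + 2/16 + 1/16 + 1/16 + 2/16 + 1/16 + 2/16 = 16/16 = 1.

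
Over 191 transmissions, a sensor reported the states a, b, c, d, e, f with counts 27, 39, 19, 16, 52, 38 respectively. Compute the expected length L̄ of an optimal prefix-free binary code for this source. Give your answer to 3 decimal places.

2.508 bits/symbol

Probabilities are the counts divided by 191.
Repeatedly combine the two least-probable nodes; the expected code length is the sum of the merged weights.
merge 16/191 + 19/191 → 35/191
merge 27/191 + 35/191 → 62/191
merge 38/191 + 39/191 → 77/191
merge 52/191 + 62/191 → 114/191
merge 77/191 + 114/191 → 1
L = 35/191 + 62/191 + 77/191 + 114/191 + 1 = 479/191 ≈ 2.508 bits/symbol.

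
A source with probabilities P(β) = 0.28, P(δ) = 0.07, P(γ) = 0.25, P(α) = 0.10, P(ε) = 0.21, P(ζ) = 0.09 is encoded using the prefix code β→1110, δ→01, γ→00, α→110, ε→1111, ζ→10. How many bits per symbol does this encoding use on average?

L̄ = Σ pᵢ·ℓᵢ = 0.28·4 + 0.07·2 + 0.25·2 + 0.10·3 + 0.21·4 + 0.09·2 = 3.08 bits/symbol.

3.08 bits/symbol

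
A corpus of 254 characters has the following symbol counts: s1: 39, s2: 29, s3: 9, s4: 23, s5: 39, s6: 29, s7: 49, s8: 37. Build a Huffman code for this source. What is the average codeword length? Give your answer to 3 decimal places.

2.933 bits/symbol

Probabilities are the counts divided by 254.
Repeatedly combine the two least-probable nodes; the expected code length is the sum of the merged weights.
merge 9/254 + 23/254 → 16/127
merge 29/254 + 29/254 → 29/127
merge 16/127 + 37/254 → 69/254
merge 39/254 + 39/254 → 39/127
merge 49/254 + 29/127 → 107/254
merge 69/254 + 39/127 → 147/254
merge 107/254 + 147/254 → 1
L = 16/127 + 29/127 + 69/254 + 39/127 + 107/254 + 147/254 + 1 = 745/254 ≈ 2.933 bits/symbol.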